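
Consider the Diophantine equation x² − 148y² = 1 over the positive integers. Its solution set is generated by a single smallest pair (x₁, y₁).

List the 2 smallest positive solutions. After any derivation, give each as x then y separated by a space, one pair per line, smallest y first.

73 6
10657 876

√148 = [12; 6,24, …], period ℓ=2 (even) → k=1
step 0: (12, 1)  from 12·(1,0) + (0,1)
step 1: (73, 6)  from 6·(12,1) + (1,0)
fundamental: x₁=73, y₁=6  (since 5329 − 148·36 = 1)
(73+6√148)^2 = 10657 + 876√148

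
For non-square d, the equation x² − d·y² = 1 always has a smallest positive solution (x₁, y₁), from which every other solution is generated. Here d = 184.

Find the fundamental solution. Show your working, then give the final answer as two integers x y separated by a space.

√184 = [13; 1,1,3,2,1,2,1,2,3,1,1,26, …], period ℓ=12 (even) → k=11
step 0: (13, 1)  from 13·(1,0) + (0,1)
…
step 5: (312, 23)  from 1·(217,16) + (95,7)
step 6: (841, 62)  from 2·(312,23) + (217,16)
step 7: (1153, 85)  from 1·(841,62) + (312,23)
…
step 10: (13741, 1013)  from 1·(10594,781) + (3147,232)
step 11: (24335, 1794)  from 1·(13741,1013) + (10594,781)
→ (24335, 1794).  Check: 24335²=592192225, 184·1794²=592192224, difference 1.

24335 1794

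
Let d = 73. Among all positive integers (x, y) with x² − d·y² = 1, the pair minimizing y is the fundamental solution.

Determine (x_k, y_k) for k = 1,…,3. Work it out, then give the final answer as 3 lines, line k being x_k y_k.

d=73: √d = [8; 1,1,5,5,1,1,16] (ℓ=7, odd), read p_13/q_13
a_0=8:  p_0=8·1+0=8,  q_0=8·0+1=1
…
a_4=5:  p_4=5·94+17=487,  q_4=5·11+2=57
a_5=1:  p_5=1·487+94=581,  q_5=1·57+11=68
a_6=1:  p_6=1·581+487=1068,  q_6=1·68+57=125
…
a_8=1:  p_8=1·17669+1068=18737,  q_8=1·2068+125=2193
…
a_10=5:  p_10=5·36406+18737=200767,  q_10=5·4261+2193=23498
a_11=5:  p_11=5·200767+36406=1040241,  q_11=5·23498+4261=121751
a_12=1:  p_12=1·1040241+200767=1241008,  q_12=1·121751+23498=145249
a_13=1:  p_13=1·1241008+1040241=2281249,  q_13=1·145249+121751=267000
(x₁, y₁) = (2281249, 267000);  2281249² − 73·267000² = 1 ✓
(2281249+267000√73)^2 = 10408194000001 + 1218186966000√73
(2281249+267000√73)^3 = 47487364308614281249 + 5557975596000801000√73

2281249 267000
10408194000001 1218186966000
47487364308614281249 5557975596000801000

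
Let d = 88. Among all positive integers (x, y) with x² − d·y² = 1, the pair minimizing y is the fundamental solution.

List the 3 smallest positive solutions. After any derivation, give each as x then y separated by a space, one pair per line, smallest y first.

197 21
77617 8274
30580901 3259935

[9; 2,1,1,1,2,18] for √88; ℓ=6 ⇒ convergent index 5
step 0: (9, 1)  from 9·(1,0) + (0,1)
step 1: (19, 2)  from 2·(9,1) + (1,0)
step 2: (28, 3)  from 1·(19,2) + (9,1)
step 3: (47, 5)  from 1·(28,3) + (19,2)
step 4: (75, 8)  from 1·(47,5) + (28,3)
step 5: (197, 21)  from 2·(75,8) + (47,5)
(x₁, y₁) = (197, 21);  197² − 88·21² = 1 ✓
(x_2, y_2) = (197·197 + 88·21·21, 197·21 + 21·197) = (77617, 8274)
(x_3, y_3) = (197·77617 + 88·21·8274, 197·8274 + 21·77617) = (30580901, 3259935)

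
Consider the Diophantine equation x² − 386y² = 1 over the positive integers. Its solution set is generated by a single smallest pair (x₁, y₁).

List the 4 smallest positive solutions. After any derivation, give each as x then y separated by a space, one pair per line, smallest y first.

111555 5678
24889036049 1266818580
5552992832780835 282639893378122
1238928230896843060801 63059786610325980840

√386 → a₀=19, period (1,1,1,4,1,18,1,4,1,1,1,38); ℓ=12 even so k=11
k=0  a_k=19  p_k/q_k = 19/1
k=1  a_k=1  p_k/q_k = 20/1
k=2  a_k=1  p_k/q_k = 39/2
k=3  a_k=1  p_k/q_k = 59/3
…
k=6  a_k=18  p_k/q_k = 6287/320
k=7  a_k=1  p_k/q_k = 6621/337
…
k=10  a_k=1  p_k/q_k = 72163/3673
k=11  a_k=1  p_k/q_k = 111555/5678
fundamental: x₁=111555, y₁=5678  (since 12444518025 − 386·32239684 = 1)
n=2: (111555,5678)∘(111555,5678) = (111555·111555+386·5678·5678, 111555·5678+5678·111555) = (24889036049,1266818580)
n=3: (24889036049,1266818580)∘(111555,5678) = (111555·24889036049+386·5678·1266818580, 111555·1266818580+5678·24889036049) = (5552992832780835,282639893378122)
n=4: (5552992832780835,282639893378122)∘(111555,5678) = (111555·5552992832780835+386·5678·282639893378122, 111555·282639893378122+5678·5552992832780835) = (1238928230896843060801,63059786610325980840)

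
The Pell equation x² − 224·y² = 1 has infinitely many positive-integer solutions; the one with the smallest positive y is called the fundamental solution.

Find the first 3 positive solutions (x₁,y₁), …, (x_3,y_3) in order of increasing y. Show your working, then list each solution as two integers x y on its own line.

15 1
449 30
13455 899

√224 → a₀=14, period (1,28); ℓ=2 even so k=1
step 0: (14, 1)  from 14·(1,0) + (0,1)
step 1: (15, 1)  from 1·(14,1) + (1,0)
(x₁, y₁) = (15, 1);  15² − 224·1² = 1 ✓
(15+1√224)^2 = 449 + 30√224
(15+1√224)^3 = 13455 + 899√224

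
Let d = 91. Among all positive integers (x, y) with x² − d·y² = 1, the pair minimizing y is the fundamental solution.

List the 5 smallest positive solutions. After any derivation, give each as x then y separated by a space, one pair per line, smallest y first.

√91 = [9; 1,1,5,1,5,1,1,18, …], period ℓ=8 (even) → k=7
i=0: a=9 ⇒ p=9, q=1
…
i=3: a=5 ⇒ p=105, q=11
…
i=6: a=1 ⇒ p=849, q=89
i=7: a=1 ⇒ p=1574, q=165
fundamental: x₁=1574, y₁=165  (since 2477476 − 91·27225 = 1)
(x_2, y_2) = (1574·1574 + 91·165·165, 1574·165 + 165·1574) = (4954951, 519420)
(x_3, y_3) = (1574·4954951 + 91·165·519420, 1574·519420 + 165·4954951) = (15598184174, 1635133995)
(x_4, y_4) = (1574·15598184174 + 91·165·1635133995, 1574·1635133995 + 165·15598184174) = (49103078824801, 5147401296840)
(x_5, y_5) = (1574·49103078824801 + 91·165·5147401296840, 1574·5147401296840 + 165·49103078824801) = (154576476542289374, 16204017647318325)

1574 165
4954951 519420
15598184174 1635133995
49103078824801 5147401296840
154576476542289374 16204017647318325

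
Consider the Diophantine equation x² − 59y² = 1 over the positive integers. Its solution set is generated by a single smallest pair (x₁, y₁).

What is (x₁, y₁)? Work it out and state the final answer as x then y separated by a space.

530 69

d=59: √d = [7; 1,2,7,2,1,14] (ℓ=6, even), read p_5/q_5
k=0  a_k=7  p_k/q_k = 7/1
…
k=2  a_k=2  p_k/q_k = 23/3
k=3  a_k=7  p_k/q_k = 169/22
k=4  a_k=2  p_k/q_k = 361/47
k=5  a_k=1  p_k/q_k = 530/69
fundamental: x₁=530, y₁=69  (since 280900 − 59·4761 = 1)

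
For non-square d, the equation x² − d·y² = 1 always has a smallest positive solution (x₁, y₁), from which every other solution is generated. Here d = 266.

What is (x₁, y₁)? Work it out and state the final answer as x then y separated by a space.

685 42

[16; 3,4,3,32] for √266; ℓ=4 ⇒ convergent index 3
a_0=16:  p_0=16·1+0=16,  q_0=16·0+1=1
…
a_2=4:  p_2=4·49+16=212,  q_2=4·3+1=13
a_3=3:  p_3=3·212+49=685,  q_3=3·13+3=42
→ (685, 42).  Check: 685²=469225, 266·42²=469224, difference 1.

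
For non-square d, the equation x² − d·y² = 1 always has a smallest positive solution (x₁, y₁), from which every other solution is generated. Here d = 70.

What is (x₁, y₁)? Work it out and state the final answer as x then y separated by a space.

251 30

d=70: √d = [8; 2,1,2,1,2,16] (ℓ=6, even), read p_5/q_5
i=0: a=8 ⇒ p=8, q=1
i=1: a=2 ⇒ p=17, q=2
i=2: a=1 ⇒ p=25, q=3
i=3: a=2 ⇒ p=67, q=8
i=4: a=1 ⇒ p=92, q=11
i=5: a=2 ⇒ p=251, q=30
→ (251, 30).  Check: 251²=63001, 70·30²=63000, difference 1.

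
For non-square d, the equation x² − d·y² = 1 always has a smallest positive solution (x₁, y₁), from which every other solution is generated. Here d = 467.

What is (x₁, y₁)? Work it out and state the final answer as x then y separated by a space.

1625626 75225

d=467: √d = [21; 1,1,1,1,3,…,1,1,42] (ℓ=14, even), read p_13/q_13
k=0  a_k=21  p_k/q_k = 21/1
…
k=3  a_k=1  p_k/q_k = 65/3
…
k=6  a_k=3  p_k/q_k = 1275/59
…
k=9  a_k=3  p_k/q_k = 275465/12747
…
k=12  a_k=1  p_k/q_k = 991929/45901
k=13  a_k=1  p_k/q_k = 1625626/75225
→ (1625626, 75225).  Check: 1625626²=2642659891876, 467·75225²=2642659891875, difference 1.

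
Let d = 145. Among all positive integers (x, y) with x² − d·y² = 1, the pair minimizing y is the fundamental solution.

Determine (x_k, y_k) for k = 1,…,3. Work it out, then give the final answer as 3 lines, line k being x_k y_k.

289 24
167041 13872
96549409 8017992

√145 → a₀=12, period (24); ℓ=1 odd so k=1
k=0  a_k=12  p_k/q_k = 12/1
k=1  a_k=24  p_k/q_k = 289/24
(x₁, y₁) = (289, 24);  289² − 145·24² = 1 ✓
n=2: (289,24)∘(289,24) = (289·289+145·24·24, 289·24+24·289) = (167041,13872)
n=3: (167041,13872)∘(289,24) = (289·167041+145·24·13872, 289·13872+24·167041) = (96549409,8017992)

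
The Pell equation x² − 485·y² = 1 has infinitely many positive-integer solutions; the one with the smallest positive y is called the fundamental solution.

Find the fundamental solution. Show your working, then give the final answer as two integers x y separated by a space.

[22; 44] for √485; ℓ=1 ⇒ convergent index 1
step 0: (22, 1)  from 22·(1,0) + (0,1)
step 1: (969, 44)  from 44·(22,1) + (1,0)
fundamental: x₁=969, y₁=44  (since 938961 − 485·1936 = 1)

969 44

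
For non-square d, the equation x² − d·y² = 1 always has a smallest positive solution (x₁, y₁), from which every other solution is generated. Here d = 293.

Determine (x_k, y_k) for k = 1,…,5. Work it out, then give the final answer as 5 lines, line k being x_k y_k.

12320649 719780
303596783562401 17736313474440
7481018815602612315849 437045785745090703340
184342013978870716056521769601 10769375446188914321717060880
4542426500373511536803322165613266249 265371389643423565052112223737518900

√293 = [17; 8,1,1,8,34, …], period ℓ=5 (odd) → k=9
k=0  a_k=17  p_k/q_k = 17/1
…
k=4  a_k=8  p_k/q_k = 2482/145
…
k=8  a_k=1  p_k/q_k = 1444507/84389
k=9  a_k=8  p_k/q_k = 12320649/719780
(x₁, y₁) = (12320649, 719780);  12320649² − 293·719780² = 1 ✓
k=2:  x_2 = 12320649·12320649+293·719780·719780 = 303596783562401,  y_2 = 12320649·719780+719780·12320649 = 17736313474440
k=3:  x_3 = 12320649·303596783562401+293·719780·17736313474440 = 7481018815602612315849,  y_3 = 12320649·17736313474440+719780·303596783562401 = 437045785745090703340
k=4:  x_4 = 12320649·7481018815602612315849+293·719780·437045785745090703340 = 184342013978870716056521769601,  y_4 = 12320649·437045785745090703340+719780·7481018815602612315849 = 10769375446188914321717060880
k=5:  x_5 = 12320649·184342013978870716056521769601+293·719780·10769375446188914321717060880 = 4542426500373511536803322165613266249,  y_5 = 12320649·10769375446188914321717060880+719780·184342013978870716056521769601 = 265371389643423565052112223737518900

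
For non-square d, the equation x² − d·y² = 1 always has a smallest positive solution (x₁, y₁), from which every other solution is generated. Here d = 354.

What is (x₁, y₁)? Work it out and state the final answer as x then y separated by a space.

[18; 1,4,2,2,18,2,2,4,1,36] for √354; ℓ=10 ⇒ convergent index 9
i=0: a=18 ⇒ p=18, q=1
…
i=2: a=4 ⇒ p=94, q=5
…
i=6: a=2 ⇒ p=19210, q=1021
i=7: a=2 ⇒ p=47771, q=2539
i=8: a=4 ⇒ p=210294, q=11177
i=9: a=1 ⇒ p=258065, q=13716
fundamental: x₁=258065, y₁=13716  (since 66597544225 − 354·188128656 = 1)

258065 13716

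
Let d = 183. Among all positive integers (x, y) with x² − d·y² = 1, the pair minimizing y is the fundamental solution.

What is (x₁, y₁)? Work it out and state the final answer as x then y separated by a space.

487 36

d=183: √d = [13; 1,1,8,1,1,26] (ℓ=6, even), read p_5/q_5
a_0=13:  p_0=13·1+0=13,  q_0=13·0+1=1
a_1=1:  p_1=1·13+1=14,  q_1=1·1+0=1
a_2=1:  p_2=1·14+13=27,  q_2=1·1+1=2
a_3=8:  p_3=8·27+14=230,  q_3=8·2+1=17
a_4=1:  p_4=1·230+27=257,  q_4=1·17+2=19
a_5=1:  p_5=1·257+230=487,  q_5=1·19+17=36
fundamental: x₁=487, y₁=36  (since 237169 − 183·1296 = 1)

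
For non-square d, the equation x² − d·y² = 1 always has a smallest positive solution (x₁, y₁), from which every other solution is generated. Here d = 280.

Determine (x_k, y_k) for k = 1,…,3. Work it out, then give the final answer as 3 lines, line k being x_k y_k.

d=280: √d = [16; 1,2,1,2,1,32] (ℓ=6, even), read p_5/q_5
a_0=16:  p_0=16·1+0=16,  q_0=16·0+1=1
…
a_3=1:  p_3=1·50+17=67,  q_3=1·3+1=4
a_4=2:  p_4=2·67+50=184,  q_4=2·4+3=11
a_5=1:  p_5=1·184+67=251,  q_5=1·11+4=15
(x₁, y₁) = (251, 15);  251² − 280·15² = 1 ✓
(251+15√280)^2 = 126001 + 7530√280
(251+15√280)^3 = 63252251 + 3780045√280

251 15
126001 7530
63252251 3780045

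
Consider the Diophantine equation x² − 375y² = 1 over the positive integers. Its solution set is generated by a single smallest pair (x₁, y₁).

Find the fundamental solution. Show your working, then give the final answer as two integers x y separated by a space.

15124 781

√375 = [19; 2,1,2,1,5,1,2,1,2,38, …], period ℓ=10 (even) → k=9
i=0: a=19 ⇒ p=19, q=1
i=1: a=2 ⇒ p=39, q=2
i=2: a=1 ⇒ p=58, q=3
i=3: a=2 ⇒ p=155, q=8
i=4: a=1 ⇒ p=213, q=11
…
i=6: a=1 ⇒ p=1433, q=74
i=7: a=2 ⇒ p=4086, q=211
i=8: a=1 ⇒ p=5519, q=285
i=9: a=2 ⇒ p=15124, q=781
→ (15124, 781).  Check: 15124²=228735376, 375·781²=228735375, difference 1.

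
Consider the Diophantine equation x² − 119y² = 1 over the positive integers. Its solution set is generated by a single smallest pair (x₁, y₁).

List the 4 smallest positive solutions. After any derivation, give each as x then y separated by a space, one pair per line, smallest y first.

120 11
28799 2640
6911640 633589
1658764801 152058720

d=119: √d = [10; 1,9,1,20] (ℓ=4, even), read p_3/q_3
k=0  a_k=10  p_k/q_k = 10/1
…
k=2  a_k=9  p_k/q_k = 109/10
k=3  a_k=1  p_k/q_k = 120/11
→ (120, 11).  Check: 120²=14400, 119·11²=14399, difference 1.
(x_2, y_2) = (120·120 + 119·11·11, 120·11 + 11·120) = (28799, 2640)
(x_3, y_3) = (120·28799 + 119·11·2640, 120·2640 + 11·28799) = (6911640, 633589)
(x_4, y_4) = (120·6911640 + 119·11·633589, 120·633589 + 11·6911640) = (1658764801, 152058720)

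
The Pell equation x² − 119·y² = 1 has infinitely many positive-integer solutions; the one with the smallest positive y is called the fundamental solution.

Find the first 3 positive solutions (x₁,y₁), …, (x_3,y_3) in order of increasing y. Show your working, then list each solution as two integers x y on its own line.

[10; 1,9,1,20] for √119; ℓ=4 ⇒ convergent index 3
step 0: (10, 1)  from 10·(1,0) + (0,1)
…
step 2: (109, 10)  from 9·(11,1) + (10,1)
step 3: (120, 11)  from 1·(109,10) + (11,1)
fundamental: x₁=120, y₁=11  (since 14400 − 119·121 = 1)
(120+11√119)^2 = 28799 + 2640√119
(120+11√119)^3 = 6911640 + 633589√119

120 11
28799 2640
6911640 633589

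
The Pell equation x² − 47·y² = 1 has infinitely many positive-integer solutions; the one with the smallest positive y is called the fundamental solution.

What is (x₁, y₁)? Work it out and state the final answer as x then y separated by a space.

d=47: √d = [6; 1,5,1,12] (ℓ=4, even), read p_3/q_3
k=0  a_k=6  p_k/q_k = 6/1
…
k=2  a_k=5  p_k/q_k = 41/6
k=3  a_k=1  p_k/q_k = 48/7
fundamental: x₁=48, y₁=7  (since 2304 − 47·49 = 1)

48 7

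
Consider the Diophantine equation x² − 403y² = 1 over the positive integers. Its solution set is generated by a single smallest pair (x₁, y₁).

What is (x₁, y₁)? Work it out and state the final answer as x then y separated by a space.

669878 33369

√403 = [20; 13,2,1,3,1,3,1,2,13,40, …], period ℓ=10 (even) → k=9
a_0=20:  p_0=20·1+0=20,  q_0=20·0+1=1
…
a_3=1:  p_3=1·542+261=803,  q_3=1·27+13=40
a_4=3:  p_4=3·803+542=2951,  q_4=3·40+27=147
a_5=1:  p_5=1·2951+803=3754,  q_5=1·147+40=187
…
a_8=2:  p_8=2·17967+14213=50147,  q_8=2·895+708=2498
a_9=13:  p_9=13·50147+17967=669878,  q_9=13·2498+895=33369
(x₁, y₁) = (669878, 33369);  669878² − 403·33369² = 1 ✓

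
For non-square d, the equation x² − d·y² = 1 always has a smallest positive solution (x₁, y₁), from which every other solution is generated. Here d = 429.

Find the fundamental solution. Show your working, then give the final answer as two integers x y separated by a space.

[20; 1,2,2,9,1,12,1,9,2,2,1,40] for √429; ℓ=12 ⇒ convergent index 11
k=0  a_k=20  p_k/q_k = 20/1
k=1  a_k=1  p_k/q_k = 21/1
…
k=3  a_k=2  p_k/q_k = 145/7
…
k=5  a_k=1  p_k/q_k = 1512/73
k=6  a_k=12  p_k/q_k = 19511/942
k=7  a_k=1  p_k/q_k = 21023/1015
k=8  a_k=9  p_k/q_k = 208718/10077
…
k=10  a_k=2  p_k/q_k = 1085636/52415
k=11  a_k=1  p_k/q_k = 1524095/73584
→ (1524095, 73584).  Check: 1524095²=2322865569025, 429·73584²=2322865569024, difference 1.

1524095 73584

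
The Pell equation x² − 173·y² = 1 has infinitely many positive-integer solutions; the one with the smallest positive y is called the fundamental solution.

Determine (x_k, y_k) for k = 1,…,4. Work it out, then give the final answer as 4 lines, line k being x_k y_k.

√173 = [13; 6,1,1,6,26, …], period ℓ=5 (odd) → k=9
k=0  a_k=13  p_k/q_k = 13/1
…
k=2  a_k=1  p_k/q_k = 92/7
…
k=7  a_k=1  p_k/q_k = 205791/15646
k=8  a_k=1  p_k/q_k = 382343/29069
k=9  a_k=6  p_k/q_k = 2499849/190060
fundamental: x₁=2499849, y₁=190060  (since 6249245022801 − 173·36122803600 = 1)
(x_2, y_2) = (2499849·2499849 + 173·190060·190060, 2499849·190060 + 190060·2499849) = (12498490045601, 950242601880)
(x_3, y_3) = (2499849·12498490045601 + 173·190060·950242601880, 2499849·950242601880 + 190060·12498490045601) = (62488675684008728649, 4750926036134042180)
(x_4, y_4) = (2499849·62488675684008728649 + 173·190060·4750926036134042180, 2499849·4750926036134042180 + 190060·62488675684008728649) = (312424506839974574118902401, 23753195401006348176659760)

2499849 190060
12498490045601 950242601880
62488675684008728649 4750926036134042180
312424506839974574118902401 23753195401006348176659760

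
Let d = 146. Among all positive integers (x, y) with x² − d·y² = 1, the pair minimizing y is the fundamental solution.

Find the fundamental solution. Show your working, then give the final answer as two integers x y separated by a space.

145 12

[12; 12,24] for √146; ℓ=2 ⇒ convergent index 1
k=0  a_k=12  p_k/q_k = 12/1
k=1  a_k=12  p_k/q_k = 145/12
(x₁, y₁) = (145, 12);  145² − 146·12² = 1 ✓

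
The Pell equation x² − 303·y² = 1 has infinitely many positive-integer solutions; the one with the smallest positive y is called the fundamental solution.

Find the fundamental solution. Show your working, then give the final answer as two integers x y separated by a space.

[17; 2,2,5,2,2,34] for √303; ℓ=6 ⇒ convergent index 5
step 0: (17, 1)  from 17·(1,0) + (0,1)
…
step 2: (87, 5)  from 2·(35,2) + (17,1)
…
step 4: (1027, 59)  from 2·(470,27) + (87,5)
step 5: (2524, 145)  from 2·(1027,59) + (470,27)
fundamental: x₁=2524, y₁=145  (since 6370576 − 303·21025 = 1)

2524 145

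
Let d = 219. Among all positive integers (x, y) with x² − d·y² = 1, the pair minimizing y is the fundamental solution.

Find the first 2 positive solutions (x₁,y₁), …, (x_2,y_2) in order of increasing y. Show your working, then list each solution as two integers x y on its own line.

74 5
10951 740

[14; 1,3,1,28] for √219; ℓ=4 ⇒ convergent index 3
a_0=14:  p_0=14·1+0=14,  q_0=14·0+1=1
…
a_2=3:  p_2=3·15+14=59,  q_2=3·1+1=4
a_3=1:  p_3=1·59+15=74,  q_3=1·4+1=5
fundamental: x₁=74, y₁=5  (since 5476 − 219·25 = 1)
(x_2, y_2) = (74·74 + 219·5·5, 74·5 + 5·74) = (10951, 740)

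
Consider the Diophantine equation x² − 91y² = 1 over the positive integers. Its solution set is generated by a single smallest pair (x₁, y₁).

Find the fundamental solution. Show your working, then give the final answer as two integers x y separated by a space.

1574 165

√91 → a₀=9, period (1,1,5,1,5,1,1,18); ℓ=8 even so k=7
step 0: (9, 1)  from 9·(1,0) + (0,1)
…
step 2: (19, 2)  from 1·(10,1) + (9,1)
step 3: (105, 11)  from 5·(19,2) + (10,1)
step 4: (124, 13)  from 1·(105,11) + (19,2)
…
step 6: (849, 89)  from 1·(725,76) + (124,13)
step 7: (1574, 165)  from 1·(849,89) + (725,76)
fundamental: x₁=1574, y₁=165  (since 2477476 − 91·27225 = 1)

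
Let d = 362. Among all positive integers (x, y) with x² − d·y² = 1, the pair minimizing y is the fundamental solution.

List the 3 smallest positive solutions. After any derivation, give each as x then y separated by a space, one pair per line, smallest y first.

√362 → a₀=19, period (38); ℓ=1 odd so k=1
k=0  a_k=19  p_k/q_k = 19/1
k=1  a_k=38  p_k/q_k = 723/38
→ (723, 38).  Check: 723²=522729, 362·38²=522728, difference 1.
(x_2, y_2) = (723·723 + 362·38·38, 723·38 + 38·723) = (1045457, 54948)
(x_3, y_3) = (723·1045457 + 362·38·54948, 723·54948 + 38·1045457) = (1511730099, 79454770)

723 38
1045457 54948
1511730099 79454770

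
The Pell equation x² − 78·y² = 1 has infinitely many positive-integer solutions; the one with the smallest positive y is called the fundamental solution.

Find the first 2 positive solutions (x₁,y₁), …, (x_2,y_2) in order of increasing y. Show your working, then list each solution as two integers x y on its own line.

53 6
5617 636

[8; 1,4,1,16] for √78; ℓ=4 ⇒ convergent index 3
i=0: a=8 ⇒ p=8, q=1
…
i=2: a=4 ⇒ p=44, q=5
i=3: a=1 ⇒ p=53, q=6
→ (53, 6).  Check: 53²=2809, 78·6²=2808, difference 1.
k=2:  x_2 = 53·53+78·6·6 = 5617,  y_2 = 53·6+6·53 = 636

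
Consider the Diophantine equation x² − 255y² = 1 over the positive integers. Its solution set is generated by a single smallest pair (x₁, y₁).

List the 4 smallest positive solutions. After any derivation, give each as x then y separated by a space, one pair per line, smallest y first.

16 1
511 32
16336 1023
522241 32704

√255 → a₀=15, period (1,30); ℓ=2 even so k=1
i=0: a=15 ⇒ p=15, q=1
i=1: a=1 ⇒ p=16, q=1
→ (16, 1).  Check: 16²=256, 255·1²=255, difference 1.
(16+1√255)^2 = 511 + 32√255
(16+1√255)^3 = 16336 + 1023√255
(16+1√255)^4 = 522241 + 32704√255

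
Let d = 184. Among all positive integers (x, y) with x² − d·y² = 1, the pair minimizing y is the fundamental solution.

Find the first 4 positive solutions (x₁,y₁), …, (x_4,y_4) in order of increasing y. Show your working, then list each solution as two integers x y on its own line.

24335 1794
1184384449 87313980
57643991108495 4249571404806
2805533046066067201 206826640184594040

√184 → a₀=13, period (1,1,3,2,1,2,1,2,3,1,1,26); ℓ=12 even so k=11
k=0  a_k=13  p_k/q_k = 13/1
…
k=5  a_k=1  p_k/q_k = 312/23
…
k=10  a_k=1  p_k/q_k = 13741/1013
k=11  a_k=1  p_k/q_k = 24335/1794
fundamental: x₁=24335, y₁=1794  (since 592192225 − 184·3218436 = 1)
k=2:  x_2 = 24335·24335+184·1794·1794 = 1184384449,  y_2 = 24335·1794+1794·24335 = 87313980
k=3:  x_3 = 24335·1184384449+184·1794·87313980 = 57643991108495,  y_3 = 24335·87313980+1794·1184384449 = 4249571404806
k=4:  x_4 = 24335·57643991108495+184·1794·4249571404806 = 2805533046066067201,  y_4 = 24335·4249571404806+1794·57643991108495 = 206826640184594040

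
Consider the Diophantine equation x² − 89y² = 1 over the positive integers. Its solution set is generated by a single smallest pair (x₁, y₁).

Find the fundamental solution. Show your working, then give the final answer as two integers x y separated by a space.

[9; 2,3,3,2,18] for √89; ℓ=5 ⇒ convergent index 9
k=0  a_k=9  p_k/q_k = 9/1
k=1  a_k=2  p_k/q_k = 19/2
k=2  a_k=3  p_k/q_k = 66/7
k=3  a_k=3  p_k/q_k = 217/23
k=4  a_k=2  p_k/q_k = 500/53
…
k=7  a_k=3  p_k/q_k = 66019/6998
k=8  a_k=3  p_k/q_k = 216991/23001
k=9  a_k=2  p_k/q_k = 500001/53000
fundamental: x₁=500001, y₁=53000  (since 250001000001 − 89·2809000000 = 1)

500001 53000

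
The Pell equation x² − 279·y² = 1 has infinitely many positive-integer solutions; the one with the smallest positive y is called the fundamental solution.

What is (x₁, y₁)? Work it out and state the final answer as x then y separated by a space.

√279 = [16; 1,2,2,1,2,2,1,32, …], period ℓ=8 (even) → k=7
i=0: a=16 ⇒ p=16, q=1
i=1: a=1 ⇒ p=17, q=1
i=2: a=2 ⇒ p=50, q=3
i=3: a=2 ⇒ p=117, q=7
…
i=6: a=2 ⇒ p=1069, q=64
i=7: a=1 ⇒ p=1520, q=91
(x₁, y₁) = (1520, 91);  1520² − 279·91² = 1 ✓

1520 91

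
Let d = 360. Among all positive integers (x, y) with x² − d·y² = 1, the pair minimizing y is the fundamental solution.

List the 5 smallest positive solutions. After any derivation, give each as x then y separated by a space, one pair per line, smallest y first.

√360 → a₀=18, period (1,36); ℓ=2 even so k=1
a_0=18:  p_0=18·1+0=18,  q_0=18·0+1=1
a_1=1:  p_1=1·18+1=19,  q_1=1·1+0=1
→ (19, 1).  Check: 19²=361, 360·1²=360, difference 1.
(19+1√360)^2 = 721 + 38√360
(19+1√360)^3 = 27379 + 1443√360
(19+1√360)^4 = 1039681 + 54796√360
(19+1√360)^5 = 39480499 + 2080805√360

19 1
721 38
27379 1443
1039681 54796
39480499 2080805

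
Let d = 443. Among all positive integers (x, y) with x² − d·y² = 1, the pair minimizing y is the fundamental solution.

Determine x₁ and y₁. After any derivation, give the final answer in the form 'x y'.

442 21

√443 → a₀=21, period (21,42); ℓ=2 even so k=1
a_0=21:  p_0=21·1+0=21,  q_0=21·0+1=1
a_1=21:  p_1=21·21+1=442,  q_1=21·1+0=21
(x₁, y₁) = (442, 21);  442² − 443·21² = 1 ✓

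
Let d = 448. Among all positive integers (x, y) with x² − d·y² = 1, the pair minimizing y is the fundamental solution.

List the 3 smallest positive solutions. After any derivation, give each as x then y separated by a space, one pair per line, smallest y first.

√448 = [21; 6,42, …], period ℓ=2 (even) → k=1
k=0  a_k=21  p_k/q_k = 21/1
k=1  a_k=6  p_k/q_k = 127/6
(x₁, y₁) = (127, 6);  127² − 448·6² = 1 ✓
(127+6√448)^2 = 32257 + 1524√448
(127+6√448)^3 = 8193151 + 387090√448

127 6
32257 1524
8193151 387090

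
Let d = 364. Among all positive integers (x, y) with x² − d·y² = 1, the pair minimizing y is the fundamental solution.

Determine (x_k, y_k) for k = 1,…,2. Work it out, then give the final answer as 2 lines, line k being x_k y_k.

4954951 259710
49103078824801 2573700648420

√364 = [19; 12,1,2,3,1,8,1,3,2,1,12,38, …], period ℓ=12 (even) → k=11
k=0  a_k=19  p_k/q_k = 19/1
k=1  a_k=12  p_k/q_k = 229/12
k=2  a_k=1  p_k/q_k = 248/13
k=3  a_k=2  p_k/q_k = 725/38
k=4  a_k=3  p_k/q_k = 2423/127
k=5  a_k=1  p_k/q_k = 3148/165
k=6  a_k=8  p_k/q_k = 27607/1447
k=7  a_k=1  p_k/q_k = 30755/1612
k=8  a_k=3  p_k/q_k = 119872/6283
k=9  a_k=2  p_k/q_k = 270499/14178
k=10  a_k=1  p_k/q_k = 390371/20461
k=11  a_k=12  p_k/q_k = 4954951/259710
fundamental: x₁=4954951, y₁=259710  (since 24551539412401 − 364·67449284100 = 1)
(4954951+259710√364)^2 = 49103078824801 + 2573700648420√364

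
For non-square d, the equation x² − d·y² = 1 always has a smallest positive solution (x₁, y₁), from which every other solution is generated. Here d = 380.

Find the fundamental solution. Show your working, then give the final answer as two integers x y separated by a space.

39 2

[19; 2,38] for √380; ℓ=2 ⇒ convergent index 1
step 0: (19, 1)  from 19·(1,0) + (0,1)
step 1: (39, 2)  from 2·(19,1) + (1,0)
fundamental: x₁=39, y₁=2  (since 1521 − 380·4 = 1)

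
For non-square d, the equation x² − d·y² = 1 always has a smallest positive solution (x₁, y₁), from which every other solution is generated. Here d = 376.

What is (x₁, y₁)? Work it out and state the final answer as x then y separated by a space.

√376 = [19; 2,1,1,3,1,…,1,2,38, …], period ℓ=16 (even) → k=15
k=0  a_k=19  p_k/q_k = 19/1
…
k=5  a_k=1  p_k/q_k = 446/23
…
k=9  a_k=2  p_k/q_k = 28834/1487
…
k=11  a_k=1  p_k/q_k = 99455/5129
k=12  a_k=3  p_k/q_k = 368986/19029
…
k=14  a_k=1  p_k/q_k = 837427/43187
k=15  a_k=2  p_k/q_k = 2143295/110532
→ (2143295, 110532).  Check: 2143295²=4593713457025, 376·110532²=4593713457024, difference 1.

2143295 110532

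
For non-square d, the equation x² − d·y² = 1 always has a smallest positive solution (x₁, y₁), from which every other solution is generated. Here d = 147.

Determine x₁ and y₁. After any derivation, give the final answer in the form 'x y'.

d=147: √d = [12; 8,24] (ℓ=2, even), read p_1/q_1
step 0: (12, 1)  from 12·(1,0) + (0,1)
step 1: (97, 8)  from 8·(12,1) + (1,0)
→ (97, 8).  Check: 97²=9409, 147·8²=9408, difference 1.

97 8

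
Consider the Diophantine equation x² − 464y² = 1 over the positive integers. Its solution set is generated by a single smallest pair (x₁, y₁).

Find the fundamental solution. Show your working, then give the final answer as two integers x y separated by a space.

9801 455

√464 → a₀=21, period (1,1,5,1,1,1,5,1,1,42); ℓ=10 even so k=9
i=0: a=21 ⇒ p=21, q=1
i=1: a=1 ⇒ p=22, q=1
…
i=3: a=5 ⇒ p=237, q=11
…
i=5: a=1 ⇒ p=517, q=24
…
i=7: a=5 ⇒ p=4502, q=209
i=8: a=1 ⇒ p=5299, q=246
i=9: a=1 ⇒ p=9801, q=455
(x₁, y₁) = (9801, 455);  9801² − 464·455² = 1 ✓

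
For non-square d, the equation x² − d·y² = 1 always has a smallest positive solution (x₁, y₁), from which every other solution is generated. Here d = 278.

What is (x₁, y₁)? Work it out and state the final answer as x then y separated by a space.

[16; 1,2,16,2,1,32] for √278; ℓ=6 ⇒ convergent index 5
a_0=16:  p_0=16·1+0=16,  q_0=16·0+1=1
a_1=1:  p_1=1·16+1=17,  q_1=1·1+0=1
…
a_4=2:  p_4=2·817+50=1684,  q_4=2·49+3=101
a_5=1:  p_5=1·1684+817=2501,  q_5=1·101+49=150
→ (2501, 150).  Check: 2501²=6255001, 278·150²=6255000, difference 1.

2501 150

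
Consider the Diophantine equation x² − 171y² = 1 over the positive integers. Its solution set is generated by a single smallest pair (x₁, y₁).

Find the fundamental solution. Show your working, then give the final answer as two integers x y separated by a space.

170 13

√171 = [13; 13,26, …], period ℓ=2 (even) → k=1
k=0  a_k=13  p_k/q_k = 13/1
k=1  a_k=13  p_k/q_k = 170/13
→ (170, 13).  Check: 170²=28900, 171·13²=28899, difference 1.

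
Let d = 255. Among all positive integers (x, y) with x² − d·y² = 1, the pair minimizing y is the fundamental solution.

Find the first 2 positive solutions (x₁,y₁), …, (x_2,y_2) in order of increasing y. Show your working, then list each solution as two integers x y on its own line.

16 1
511 32

√255 → a₀=15, period (1,30); ℓ=2 even so k=1
i=0: a=15 ⇒ p=15, q=1
i=1: a=1 ⇒ p=16, q=1
→ (16, 1).  Check: 16²=256, 255·1²=255, difference 1.
n=2: (16,1)∘(16,1) = (16·16+255·1·1, 16·1+1·16) = (511,32)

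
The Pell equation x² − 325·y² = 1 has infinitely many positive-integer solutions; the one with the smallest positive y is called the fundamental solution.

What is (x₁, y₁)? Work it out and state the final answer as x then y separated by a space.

[18; 36] for √325; ℓ=1 ⇒ convergent index 1
i=0: a=18 ⇒ p=18, q=1
i=1: a=36 ⇒ p=649, q=36
→ (649, 36).  Check: 649²=421201, 325·36²=421200, difference 1.

649 36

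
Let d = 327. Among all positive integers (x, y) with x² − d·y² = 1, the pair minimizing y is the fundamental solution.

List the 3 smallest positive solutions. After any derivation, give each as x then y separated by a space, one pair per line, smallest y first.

217 12
94177 5208
40872601 2260260

√327 = [18; 12,36, …], period ℓ=2 (even) → k=1
k=0  a_k=18  p_k/q_k = 18/1
k=1  a_k=12  p_k/q_k = 217/12
(x₁, y₁) = (217, 12);  217² − 327·12² = 1 ✓
(x_2, y_2) = (217·217 + 327·12·12, 217·12 + 12·217) = (94177, 5208)
(x_3, y_3) = (217·94177 + 327·12·5208, 217·5208 + 12·94177) = (40872601, 2260260)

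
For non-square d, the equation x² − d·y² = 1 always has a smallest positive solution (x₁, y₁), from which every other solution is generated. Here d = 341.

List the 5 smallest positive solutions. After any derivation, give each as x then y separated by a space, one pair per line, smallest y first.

√341 = [18; 2,6,1,8,2,…,6,2,36, …], period ℓ=14 (even) → k=13
step 0: (18, 1)  from 18·(1,0) + (0,1)
step 1: (37, 2)  from 2·(18,1) + (1,0)
step 2: (240, 13)  from 6·(37,2) + (18,1)
step 3: (277, 15)  from 1·(240,13) + (37,2)
…
step 8: (28124, 1523)  from 1·(20479,1109) + (7645,414)
…
step 12: (4953942, 268271)  from 6·(718667,38918) + (641940,34763)
step 13: (10626551, 575460)  from 2·(4953942,268271) + (718667,38918)
→ (10626551, 575460).  Check: 10626551²=112923586155601, 341·575460²=112923586155600, difference 1.
k=2:  x_2 = 10626551·10626551+341·575460·575460 = 225847172311201,  y_2 = 10626551·575460+575460·10626551 = 12230310076920
k=3:  x_3 = 10626551·225847172311201+341·575460·12230310076920 = 4799952989541519968951,  y_3 = 10626551·12230310076920+575460·225847172311201 = 259932027556408030380
k=4:  x_4 = 10626551·4799952989541519968951+341·575460·259932027556408030380 = 102013890481930631287980124801,  y_4 = 10626551·259932027556408030380+575460·4799952989541519968951 = 5524361894723138392975161840
k=5:  x_5 = 10626551·102013890481930631287980124801+341·575460·5524361894723138392975161840 = 2168111619829296063734843424848413751,  y_5 = 10626551·5524361894723138392975161840+575460·102013890481930631287980124801 = 117409826833463862093989641643997300

10626551 575460
225847172311201 12230310076920
4799952989541519968951 259932027556408030380
102013890481930631287980124801 5524361894723138392975161840
2168111619829296063734843424848413751 117409826833463862093989641643997300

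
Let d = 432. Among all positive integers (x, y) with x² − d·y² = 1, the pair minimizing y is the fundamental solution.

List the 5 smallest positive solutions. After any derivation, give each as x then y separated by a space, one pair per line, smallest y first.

1351 65
3650401 175630
9863382151 474552195
26650854921601 1282239855260
72010600134783751 3464611614360325

√432 = [20; 1,3,1,1,1,3,1,40, …], period ℓ=8 (even) → k=7
step 0: (20, 1)  from 20·(1,0) + (0,1)
…
step 2: (83, 4)  from 3·(21,1) + (20,1)
step 3: (104, 5)  from 1·(83,4) + (21,1)
step 4: (187, 9)  from 1·(104,5) + (83,4)
step 5: (291, 14)  from 1·(187,9) + (104,5)
step 6: (1060, 51)  from 3·(291,14) + (187,9)
step 7: (1351, 65)  from 1·(1060,51) + (291,14)
→ (1351, 65).  Check: 1351²=1825201, 432·65²=1825200, difference 1.
(1351+65√432)^2 = 3650401 + 175630√432
(1351+65√432)^3 = 9863382151 + 474552195√432
(1351+65√432)^4 = 26650854921601 + 1282239855260√432
(1351+65√432)^5 = 72010600134783751 + 3464611614360325√432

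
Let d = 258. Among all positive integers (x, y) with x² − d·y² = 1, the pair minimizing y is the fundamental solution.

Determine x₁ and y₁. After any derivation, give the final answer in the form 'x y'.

257 16

d=258: √d = [16; 16,32] (ℓ=2, even), read p_1/q_1
step 0: (16, 1)  from 16·(1,0) + (0,1)
step 1: (257, 16)  from 16·(16,1) + (1,0)
→ (257, 16).  Check: 257²=66049, 258·16²=66048, difference 1.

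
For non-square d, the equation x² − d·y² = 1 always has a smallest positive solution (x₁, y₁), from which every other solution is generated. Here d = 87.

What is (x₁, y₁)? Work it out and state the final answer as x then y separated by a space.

[9; 3,18] for √87; ℓ=2 ⇒ convergent index 1
a_0=9:  p_0=9·1+0=9,  q_0=9·0+1=1
a_1=3:  p_1=3·9+1=28,  q_1=3·1+0=3
→ (28, 3).  Check: 28²=784, 87·3²=783, difference 1.

28 3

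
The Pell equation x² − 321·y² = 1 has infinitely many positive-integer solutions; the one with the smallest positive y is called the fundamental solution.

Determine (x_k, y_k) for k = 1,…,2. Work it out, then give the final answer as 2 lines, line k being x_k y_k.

215 12
92449 5160

√321 → a₀=17, period (1,10,1,34); ℓ=4 even so k=3
step 0: (17, 1)  from 17·(1,0) + (0,1)
step 1: (18, 1)  from 1·(17,1) + (1,0)
step 2: (197, 11)  from 10·(18,1) + (17,1)
step 3: (215, 12)  from 1·(197,11) + (18,1)
fundamental: x₁=215, y₁=12  (since 46225 − 321·144 = 1)
k=2:  x_2 = 215·215+321·12·12 = 92449,  y_2 = 215·12+12·215 = 5160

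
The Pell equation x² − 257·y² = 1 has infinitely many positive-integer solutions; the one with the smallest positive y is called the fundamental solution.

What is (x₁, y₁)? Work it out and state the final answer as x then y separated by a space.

[16; 32] for √257; ℓ=1 ⇒ convergent index 1
a_0=16:  p_0=16·1+0=16,  q_0=16·0+1=1
a_1=32:  p_1=32·16+1=513,  q_1=32·1+0=32
fundamental: x₁=513, y₁=32  (since 263169 − 257·1024 = 1)

513 32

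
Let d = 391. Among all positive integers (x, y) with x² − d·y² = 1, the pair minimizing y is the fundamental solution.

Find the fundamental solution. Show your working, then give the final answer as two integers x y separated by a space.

7338680 371133

√391 = [19; 1,3,2,2,1,…,3,1,38, …], period ℓ=16 (even) → k=15
i=0: a=19 ⇒ p=19, q=1
…
i=2: a=3 ⇒ p=79, q=4
…
i=5: a=1 ⇒ p=613, q=31
i=6: a=1 ⇒ p=1048, q=53
…
i=8: a=19 ⇒ p=52519, q=2656
…
i=13: a=2 ⇒ p=1660597, q=83980
i=14: a=3 ⇒ p=5678083, q=287153
i=15: a=1 ⇒ p=7338680, q=371133
(x₁, y₁) = (7338680, 371133);  7338680² − 391·371133² = 1 ✓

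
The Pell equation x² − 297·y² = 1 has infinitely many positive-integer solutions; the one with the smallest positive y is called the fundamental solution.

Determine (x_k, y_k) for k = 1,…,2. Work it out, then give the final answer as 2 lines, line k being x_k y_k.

[17; 4,3,1,1,2,1,1,3,4,34] for √297; ℓ=10 ⇒ convergent index 9
k=0  a_k=17  p_k/q_k = 17/1
k=1  a_k=4  p_k/q_k = 69/4
…
k=3  a_k=1  p_k/q_k = 293/17
k=4  a_k=1  p_k/q_k = 517/30
…
k=6  a_k=1  p_k/q_k = 1844/107
k=7  a_k=1  p_k/q_k = 3171/184
k=8  a_k=3  p_k/q_k = 11357/659
k=9  a_k=4  p_k/q_k = 48599/2820
→ (48599, 2820).  Check: 48599²=2361862801, 297·2820²=2361862800, difference 1.
(48599+2820√297)^2 = 4723725601 + 274098360√297

48599 2820
4723725601 274098360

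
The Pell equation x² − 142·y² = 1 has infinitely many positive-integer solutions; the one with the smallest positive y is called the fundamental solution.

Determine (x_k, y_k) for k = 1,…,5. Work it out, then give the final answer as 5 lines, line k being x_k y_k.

143 12
40897 3432
11696399 981540
3345129217 280717008
956695259663 80284082748

[11; 1,10,1,22] for √142; ℓ=4 ⇒ convergent index 3
step 0: (11, 1)  from 11·(1,0) + (0,1)
step 1: (12, 1)  from 1·(11,1) + (1,0)
step 2: (131, 11)  from 10·(12,1) + (11,1)
step 3: (143, 12)  from 1·(131,11) + (12,1)
(x₁, y₁) = (143, 12);  143² − 142·12² = 1 ✓
k=2:  x_2 = 143·143+142·12·12 = 40897,  y_2 = 143·12+12·143 = 3432
k=3:  x_3 = 143·40897+142·12·3432 = 11696399,  y_3 = 143·3432+12·40897 = 981540
k=4:  x_4 = 143·11696399+142·12·981540 = 3345129217,  y_4 = 143·981540+12·11696399 = 280717008
k=5:  x_5 = 143·3345129217+142·12·280717008 = 956695259663,  y_5 = 143·280717008+12·3345129217 = 80284082748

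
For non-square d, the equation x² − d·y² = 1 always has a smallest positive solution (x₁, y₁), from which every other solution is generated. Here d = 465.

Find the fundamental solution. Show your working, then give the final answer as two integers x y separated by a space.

15871 736

√465 → a₀=21, period (1,1,3,2,2,2,3,1,1,42); ℓ=10 even so k=9
i=0: a=21 ⇒ p=21, q=1
…
i=2: a=1 ⇒ p=43, q=2
…
i=5: a=2 ⇒ p=841, q=39
i=6: a=2 ⇒ p=2027, q=94
i=7: a=3 ⇒ p=6922, q=321
i=8: a=1 ⇒ p=8949, q=415
i=9: a=1 ⇒ p=15871, q=736
fundamental: x₁=15871, y₁=736  (since 251888641 − 465·541696 = 1)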